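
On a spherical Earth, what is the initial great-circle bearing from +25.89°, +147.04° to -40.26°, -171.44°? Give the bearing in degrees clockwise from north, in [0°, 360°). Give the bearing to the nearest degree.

Δλ = -171.44 − 147.04 = -318.48°; wrapped into (−180°, 180°]: 41.52°.
θ = atan2( sin Δλ · cos φ₂ , cos φ₁ · sin φ₂ − sin φ₁ · cos φ₂ · cos Δλ )
  = atan2(0.50586, -0.83088) = 148.666° → normalised to [0°, 360°): 148.666°.

149°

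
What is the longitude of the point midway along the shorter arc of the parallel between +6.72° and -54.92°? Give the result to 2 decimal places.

-24.10°

Signed shortest Δλ from +6.72° to -54.92° is -61.64°.
Midpoint longitude = +6.72° + (-61.64°)/2 = +6.72° − 30.82° = -24.10°.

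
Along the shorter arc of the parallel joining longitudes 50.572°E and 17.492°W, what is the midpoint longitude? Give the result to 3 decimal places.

Signed shortest Δλ from +50.572° to -17.492° is -68.064°.
Midpoint longitude = +50.572° + (-68.064°)/2 = +50.572° − 34.032° = +16.540°.

16.540°E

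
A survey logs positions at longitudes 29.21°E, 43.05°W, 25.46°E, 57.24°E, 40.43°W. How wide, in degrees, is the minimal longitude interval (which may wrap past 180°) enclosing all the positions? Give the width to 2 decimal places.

100.29°

Sort the longitudes: -43.05°, -40.43°, +25.46°, +29.21°, +57.24°.
Eastward gaps between consecutive values (wrapping around): 2.62°, 65.89°, 3.75°, 28.03°, 259.71°.
Largest gap = 259.71° ⇒ minimal covering band is its complement: 360° − 259.71° = 100.29°.
Band runs from -43.05° eastward to +57.24°.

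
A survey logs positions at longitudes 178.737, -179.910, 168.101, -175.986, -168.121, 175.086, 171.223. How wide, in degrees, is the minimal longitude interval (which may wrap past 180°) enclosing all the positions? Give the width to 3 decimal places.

23.778°

Sort the longitudes: -179.910°, -175.986°, -168.121°, +168.101°, +171.223°, +175.086°, +178.737°.
Eastward gaps between consecutive values (wrapping around): 3.924°, 7.865°, 336.222°, 3.122°, 3.863°, 3.651°, 1.353°.
Largest gap = 336.222° ⇒ minimal covering band is its complement: 360° − 336.222° = 23.778°.
Band runs from +168.101° eastward to -168.121°, crossing the antimeridian.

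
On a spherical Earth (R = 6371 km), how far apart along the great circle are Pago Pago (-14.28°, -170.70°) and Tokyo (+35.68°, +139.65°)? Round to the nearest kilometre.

Δλ = 139.65 − -170.70 = 310.35°; wrapped into (−180°, 180°]: -49.65°.
Δφ = 35.68 − -14.28 = 49.96°.
a = sin²(Δφ/2) + cos φ₁ · cos φ₂ · sin²(Δλ/2) = 0.317099.
c = 2·atan2(√a, √(1−a)) = 1.19630 rad → d = 6371·c ≈ 7621.63 km.

7622 km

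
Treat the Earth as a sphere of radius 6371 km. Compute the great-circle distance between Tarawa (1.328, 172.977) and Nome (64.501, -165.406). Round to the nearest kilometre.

Δλ = -165.406 − 172.977 = -338.383°; wrapped into (−180°, 180°]: 21.617°.
Δφ = 64.501 − 1.328 = 63.173°.
a = sin²(Δφ/2) + cos φ₁ · cos φ₂ · sin²(Δλ/2) = 0.289486.
c = 2·atan2(√a, √(1−a)) = 1.13622 rad → d = 6371·c ≈ 7238.84 km.

7239 km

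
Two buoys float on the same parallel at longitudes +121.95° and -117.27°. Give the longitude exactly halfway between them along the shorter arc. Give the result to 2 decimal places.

-177.66°

Signed shortest Δλ from +121.95° to -117.27° is +120.78°.
Midpoint longitude = +121.95° + (+120.78°)/2 = +121.95° + 60.39° = +182.34°.
Normalise into (−180°, 180°]: -177.66°.
(The naïve average (+121.95 + -117.27)/2 = 2.34° is on the wrong side of the globe.)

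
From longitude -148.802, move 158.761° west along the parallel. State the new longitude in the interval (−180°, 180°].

+52.437°

Start at -148.802°; shift −158.761° → -307.563°.
-307.563° lies outside (−180°, 180°]; add 360° → +52.437°.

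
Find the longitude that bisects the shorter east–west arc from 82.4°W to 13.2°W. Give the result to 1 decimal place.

Signed shortest Δλ from -82.4° to -13.2° is +69.2°.
Midpoint longitude = -82.4° + (+69.2°)/2 = -82.4° + 34.6° = -47.8°.

47.8°W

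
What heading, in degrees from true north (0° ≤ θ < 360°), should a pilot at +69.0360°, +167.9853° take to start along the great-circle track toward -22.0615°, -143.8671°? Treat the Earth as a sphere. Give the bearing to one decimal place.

Δλ = -143.8671 − 167.9853 = -311.8524°; wrapped into (−180°, 180°]: 48.1476°.
θ = atan2( sin Δλ · cos φ₂ , cos φ₁ · sin φ₂ − sin φ₁ · cos φ₂ · cos Δλ )
  = atan2(0.69033, -0.71181) = 135.878° → normalised to [0°, 360°): 135.878°.

135.9°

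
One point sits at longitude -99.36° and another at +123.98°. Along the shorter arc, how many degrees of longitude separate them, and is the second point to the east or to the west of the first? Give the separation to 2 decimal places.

Raw difference: 123.98 − -99.36 = 223.34°.
Normalise into (−180°, 180°]: 223.34° − 360° = -136.66°.
Negative ⇒ the second point lies to the west; separation 136.66°.

136.66° west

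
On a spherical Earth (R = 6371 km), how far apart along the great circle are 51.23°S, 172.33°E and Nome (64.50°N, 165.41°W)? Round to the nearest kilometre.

Δλ = -165.41 − 172.33 = -337.74°; wrapped into (−180°, 180°]: 22.26°.
Δφ = 64.50 − -51.23 = 115.73°.
a = sin²(Δφ/2) + cos φ₁ · cos φ₂ · sin²(Δλ/2) = 0.727111.
c = 2·atan2(√a, √(1−a)) = 2.04229 rad → d = 6371·c ≈ 13011.46 km.

13011 km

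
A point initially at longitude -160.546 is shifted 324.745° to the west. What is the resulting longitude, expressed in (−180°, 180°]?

Start at -160.546°; shift −324.745° → -485.291°.
-485.291° lies outside (−180°, 180°]; add 360° → -125.291°.

-125.291°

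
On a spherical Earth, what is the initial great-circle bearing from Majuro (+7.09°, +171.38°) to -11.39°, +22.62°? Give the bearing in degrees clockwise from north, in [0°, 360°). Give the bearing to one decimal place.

259.7°

Δλ = 22.62 − 171.38 = -148.76°.
θ = atan2( sin Δλ · cos φ₂ , cos φ₁ · sin φ₂ − sin φ₁ · cos φ₂ · cos Δλ )
  = atan2(-0.50841, -0.09252) = -100.314° → normalised to [0°, 360°): 259.686°.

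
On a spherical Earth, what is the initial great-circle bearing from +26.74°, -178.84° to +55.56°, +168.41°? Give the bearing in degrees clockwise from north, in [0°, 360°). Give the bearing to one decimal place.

345.7°

Δλ = 168.41 − -178.84 = 347.25°; wrapped into (−180°, 180°]: -12.75°.
θ = atan2( sin Δλ · cos φ₂ , cos φ₁ · sin φ₂ − sin φ₁ · cos φ₂ · cos Δλ )
  = atan2(-0.12481, 0.48833) = -14.337° → normalised to [0°, 360°): 345.663°.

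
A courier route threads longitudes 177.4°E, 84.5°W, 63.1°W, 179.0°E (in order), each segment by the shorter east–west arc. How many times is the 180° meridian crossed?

2

Leg 1: +177.4° → -84.5°, shortest Δλ = 98.1° (east) — crosses 180°.
Leg 2: -84.5° → -63.1°, shortest Δλ = 21.4° (east) — does not cross 180°.
Leg 3: -63.1° → +179.0°, shortest Δλ = -117.9° (west) — crosses 180°.
Total crossings: 2.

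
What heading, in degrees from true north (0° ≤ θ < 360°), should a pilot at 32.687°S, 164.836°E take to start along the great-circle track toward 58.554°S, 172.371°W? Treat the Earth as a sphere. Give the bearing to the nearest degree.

156°

Δλ = -172.371 − 164.836 = -337.207°; wrapped into (−180°, 180°]: 22.793°.
θ = atan2( sin Δλ · cos φ₂ , cos φ₁ · sin φ₂ − sin φ₁ · cos φ₂ · cos Δλ )
  = atan2(0.20211, -0.45828) = 156.202° → normalised to [0°, 360°): 156.202°.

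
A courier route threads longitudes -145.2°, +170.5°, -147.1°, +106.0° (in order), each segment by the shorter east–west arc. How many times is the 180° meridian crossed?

3

Leg 1: -145.2° → +170.5°, shortest Δλ = -44.3° (west) — crosses 180°.
Leg 2: +170.5° → -147.1°, shortest Δλ = 42.4° (east) — crosses 180°.
Leg 3: -147.1° → +106.0°, shortest Δλ = -106.9° (west) — crosses 180°.
Total crossings: 3.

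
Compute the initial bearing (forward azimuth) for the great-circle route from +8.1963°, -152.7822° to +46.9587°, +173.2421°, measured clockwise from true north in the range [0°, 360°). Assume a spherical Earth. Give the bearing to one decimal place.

Δλ = 173.2421 − -152.7822 = 326.0243°; wrapped into (−180°, 180°]: -33.9757°.
θ = atan2( sin Δλ · cos φ₂ , cos φ₁ · sin φ₂ − sin φ₁ · cos φ₂ · cos Δλ )
  = atan2(-0.38142, 0.64270) = -30.688° → normalised to [0°, 360°): 329.312°.

329.3°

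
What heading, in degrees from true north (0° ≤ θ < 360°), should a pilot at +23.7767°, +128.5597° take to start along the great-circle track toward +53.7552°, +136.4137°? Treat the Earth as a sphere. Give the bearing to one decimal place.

9.1°

Δλ = 136.4137 − 128.5597 = 7.8540°.
θ = atan2( sin Δλ · cos φ₂ , cos φ₁ · sin φ₂ − sin φ₁ · cos φ₂ · cos Δλ )
  = atan2(0.08079, 0.50191) = 9.144° → normalised to [0°, 360°): 9.144°.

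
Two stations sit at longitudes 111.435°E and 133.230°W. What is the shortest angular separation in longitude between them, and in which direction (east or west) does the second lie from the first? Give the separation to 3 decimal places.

115.335° east

Raw difference: -133.230 − 111.435 = -244.665°.
Normalise into (−180°, 180°]: -244.665° + 360° = 115.335°.
Positive ⇒ the second point lies to the east; separation 115.335°.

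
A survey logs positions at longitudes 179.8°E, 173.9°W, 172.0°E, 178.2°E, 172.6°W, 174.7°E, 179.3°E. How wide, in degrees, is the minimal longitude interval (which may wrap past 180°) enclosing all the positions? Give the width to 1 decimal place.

Sort the longitudes: -173.9°, -172.6°, +172.0°, +174.7°, +178.2°, +179.3°, +179.8°.
Eastward gaps between consecutive values (wrapping around): 1.3°, 344.6°, 2.7°, 3.5°, 1.1°, 0.5°, 6.3°.
Largest gap = 344.6° ⇒ minimal covering band is its complement: 360° − 344.6° = 15.4°.
Band runs from +172.0° eastward to -172.6°, crossing the antimeridian.

15.4°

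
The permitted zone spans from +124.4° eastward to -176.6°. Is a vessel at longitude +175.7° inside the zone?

Yes

Band width going east from +124.4° to -176.6°: ((-176.6 − 124.4) mod 360) = 59.0°.
Offset of +175.7° east of the west edge: ((175.7 − 124.4) mod 360) = 51.3°.
51.3° ≤ 59.0° ⇒ inside.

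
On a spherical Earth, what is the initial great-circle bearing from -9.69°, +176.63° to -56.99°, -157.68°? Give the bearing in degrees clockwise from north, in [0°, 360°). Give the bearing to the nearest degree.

Δλ = -157.68 − 176.63 = -334.31°; wrapped into (−180°, 180°]: 25.69°.
θ = atan2( sin Δλ · cos φ₂ , cos φ₁ · sin φ₂ − sin φ₁ · cos φ₂ · cos Δλ )
  = atan2(0.23617, -0.74398) = 162.389° → normalised to [0°, 360°): 162.389°.

162°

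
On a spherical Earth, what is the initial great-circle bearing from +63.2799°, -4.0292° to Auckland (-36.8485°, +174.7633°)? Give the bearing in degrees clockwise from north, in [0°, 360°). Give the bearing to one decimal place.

2.2°

Δλ = 174.7633 − -4.0292 = 178.7925°.
θ = atan2( sin Δλ · cos φ₂ , cos φ₁ · sin φ₂ − sin φ₁ · cos φ₂ · cos Δλ )
  = atan2(0.01686, 0.44497) = 2.170° → normalised to [0°, 360°): 2.170°.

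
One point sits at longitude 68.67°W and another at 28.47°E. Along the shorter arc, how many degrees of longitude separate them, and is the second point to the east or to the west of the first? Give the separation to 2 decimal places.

Raw difference: 28.47 − -68.67 = 97.14°.
Normalise into (−180°, 180°]: 97.14° stays 97.14°.
Positive ⇒ the second point lies to the east; separation 97.14°.

97.14° east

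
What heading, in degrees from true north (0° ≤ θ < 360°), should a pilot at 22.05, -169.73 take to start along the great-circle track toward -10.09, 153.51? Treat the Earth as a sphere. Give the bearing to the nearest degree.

232°

Δλ = 153.51 − -169.73 = 323.24°; wrapped into (−180°, 180°]: -36.76°.
θ = atan2( sin Δλ · cos φ₂ , cos φ₁ · sin φ₂ − sin φ₁ · cos φ₂ · cos Δλ )
  = atan2(-0.58921, -0.45849) = -127.888° → normalised to [0°, 360°): 232.112°.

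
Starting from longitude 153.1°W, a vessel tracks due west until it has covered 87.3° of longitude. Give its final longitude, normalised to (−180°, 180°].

Start at -153.1°; shift −87.3° → -240.4°.
-240.4° lies outside (−180°, 180°]; add 360° → +119.6°.

119.6°E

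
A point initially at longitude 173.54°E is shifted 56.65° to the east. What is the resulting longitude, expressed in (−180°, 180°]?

Start at +173.54°; shift +56.65° → +230.19°.
+230.19° lies outside (−180°, 180°]; subtract 360° → -129.81°.

129.81°W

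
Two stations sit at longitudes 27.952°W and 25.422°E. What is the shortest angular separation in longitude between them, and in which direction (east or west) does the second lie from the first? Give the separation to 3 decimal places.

Raw difference: 25.422 − -27.952 = 53.374°.
Normalise into (−180°, 180°]: 53.374° stays 53.374°.
Positive ⇒ the second point lies to the east; separation 53.374°.

53.374° east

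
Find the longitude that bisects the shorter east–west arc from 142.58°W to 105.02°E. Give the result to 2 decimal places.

161.22°E

Signed shortest Δλ from -142.58° to +105.02° is -112.40°.
Midpoint longitude = -142.58° + (-112.40°)/2 = -142.58° − 56.20° = -198.78°.
Normalise into (−180°, 180°]: +161.22°.
(The naïve average (-142.58 + +105.02)/2 = -18.78° is on the wrong side of the globe.)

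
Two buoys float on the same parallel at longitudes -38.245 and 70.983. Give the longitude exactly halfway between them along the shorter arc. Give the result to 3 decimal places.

Signed shortest Δλ from -38.245° to +70.983° is +109.228°.
Midpoint longitude = -38.245° + (+109.228°)/2 = -38.245° + 54.614° = +16.369°.

+16.369°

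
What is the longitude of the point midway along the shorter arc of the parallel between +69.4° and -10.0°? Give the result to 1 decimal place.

Signed shortest Δλ from +69.4° to -10.0° is -79.4°.
Midpoint longitude = +69.4° + (-79.4°)/2 = +69.4° − 39.7° = +29.7°.

+29.7°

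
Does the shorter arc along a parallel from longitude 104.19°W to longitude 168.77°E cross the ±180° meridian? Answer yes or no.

Naïve |168.77 − -104.19| = 272.96° > 180°, so the shorter arc goes the other way round — across 180°.
Signed shortest Δλ = ((168.77 − -104.19 + 180) mod 360) − 180 = -87.04°.
Going west by 87.04° from -104.19° passes through 180° before reaching +168.77°.

Yes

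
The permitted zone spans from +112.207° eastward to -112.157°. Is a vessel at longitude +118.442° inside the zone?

Band width going east from +112.207° to -112.157°: ((-112.157 − 112.207) mod 360) = 135.636°.
Offset of +118.442° east of the west edge: ((118.442 − 112.207) mod 360) = 6.235°.
6.235° ≤ 135.636° ⇒ inside.

Yes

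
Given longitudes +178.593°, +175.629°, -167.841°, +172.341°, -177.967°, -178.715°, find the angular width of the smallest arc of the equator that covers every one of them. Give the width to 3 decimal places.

19.818°

Sort the longitudes: -178.715°, -177.967°, -167.841°, +172.341°, +175.629°, +178.593°.
Eastward gaps between consecutive values (wrapping around): 0.748°, 10.126°, 340.182°, 3.288°, 2.964°, 2.692°.
Largest gap = 340.182° ⇒ minimal covering band is its complement: 360° − 340.182° = 19.818°.
Band runs from +172.341° eastward to -167.841°, crossing the antimeridian.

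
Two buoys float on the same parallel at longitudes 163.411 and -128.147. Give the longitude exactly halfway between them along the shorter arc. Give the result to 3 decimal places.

-162.368°

Signed shortest Δλ from +163.411° to -128.147° is +68.442°.
Midpoint longitude = +163.411° + (+68.442°)/2 = +163.411° + 34.221° = +197.632°.
Normalise into (−180°, 180°]: -162.368°.
(The naïve average (+163.411 + -128.147)/2 = 17.632° is on the wrong side of the globe.)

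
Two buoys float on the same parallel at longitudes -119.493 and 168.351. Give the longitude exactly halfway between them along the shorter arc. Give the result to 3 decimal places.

-155.571°

Signed shortest Δλ from -119.493° to +168.351° is -72.156°.
Midpoint longitude = -119.493° + (-72.156°)/2 = -119.493° − 36.078° = -155.571°.
(The naïve average (-119.493 + +168.351)/2 = 24.429° is on the wrong side of the globe.)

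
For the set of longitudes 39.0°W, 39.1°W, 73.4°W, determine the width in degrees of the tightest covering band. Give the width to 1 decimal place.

34.4°

Sort the longitudes: -73.4°, -39.1°, -39.0°.
Eastward gaps between consecutive values (wrapping around): 34.3°, 0.1°, 325.6°.
Largest gap = 325.6° ⇒ minimal covering band is its complement: 360° − 325.6° = 34.4°.
Band runs from -73.4° eastward to -39.0°.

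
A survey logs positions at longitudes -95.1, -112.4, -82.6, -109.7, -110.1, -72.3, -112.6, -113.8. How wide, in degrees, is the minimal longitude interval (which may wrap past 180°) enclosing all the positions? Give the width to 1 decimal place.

Sort the longitudes: -113.8°, -112.6°, -112.4°, -110.1°, -109.7°, -95.1°, -82.6°, -72.3°.
Eastward gaps between consecutive values (wrapping around): 1.2°, 0.2°, 2.3°, 0.4°, 14.6°, 12.5°, 10.3°, 318.5°.
Largest gap = 318.5° ⇒ minimal covering band is its complement: 360° − 318.5° = 41.5°.
Band runs from -113.8° eastward to -72.3°.

41.5°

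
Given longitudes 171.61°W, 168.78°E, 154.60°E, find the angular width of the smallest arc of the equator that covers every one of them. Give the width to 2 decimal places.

Sort the longitudes: -171.61°, +154.60°, +168.78°.
Eastward gaps between consecutive values (wrapping around): 326.21°, 14.18°, 19.61°.
Largest gap = 326.21° ⇒ minimal covering band is its complement: 360° − 326.21° = 33.79°.
Band runs from +154.60° eastward to -171.61°, crossing the antimeridian.

33.79°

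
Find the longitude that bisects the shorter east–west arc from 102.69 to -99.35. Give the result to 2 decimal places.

Signed shortest Δλ from +102.69° to -99.35° is +157.96°.
Midpoint longitude = +102.69° + (+157.96°)/2 = +102.69° + 78.98° = +181.67°.
Normalise into (−180°, 180°]: -178.33°.
(The naïve average (+102.69 + -99.35)/2 = 1.67° is on the wrong side of the globe.)

-178.33°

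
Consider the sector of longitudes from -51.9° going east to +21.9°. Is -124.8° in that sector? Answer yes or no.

No

Band width going east from -51.9° to +21.9°: ((21.9 − -51.9) mod 360) = 73.8°.
Offset of -124.8° east of the west edge: ((-124.8 − -51.9) mod 360) = 287.1°.
287.1° > 73.8° ⇒ outside.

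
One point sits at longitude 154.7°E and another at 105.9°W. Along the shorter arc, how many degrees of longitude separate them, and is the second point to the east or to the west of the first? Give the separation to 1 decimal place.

99.4° east

Raw difference: -105.9 − 154.7 = -260.6°.
Normalise into (−180°, 180°]: -260.6° + 360° = 99.4°.
Positive ⇒ the second point lies to the east; separation 99.4°.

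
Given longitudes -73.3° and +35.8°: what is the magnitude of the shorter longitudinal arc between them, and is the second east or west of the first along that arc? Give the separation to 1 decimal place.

109.1° east

Raw difference: 35.8 − -73.3 = 109.1°.
Normalise into (−180°, 180°]: 109.1° stays 109.1°.
Positive ⇒ the second point lies to the east; separation 109.1°.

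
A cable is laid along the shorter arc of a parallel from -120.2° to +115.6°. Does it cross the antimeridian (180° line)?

Yes

Naïve |115.6 − -120.2| = 235.8° > 180°, so the shorter arc goes the other way round — across 180°.
Signed shortest Δλ = ((115.6 − -120.2 + 180) mod 360) − 180 = -124.2°.
Going west by 124.2° from -120.2° passes through 180° before reaching +115.6°.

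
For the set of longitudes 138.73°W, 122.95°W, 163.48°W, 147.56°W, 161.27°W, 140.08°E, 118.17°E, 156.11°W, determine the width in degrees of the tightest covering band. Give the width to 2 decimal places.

118.88°

Sort the longitudes: -163.48°, -161.27°, -156.11°, -147.56°, -138.73°, -122.95°, +118.17°, +140.08°.
Eastward gaps between consecutive values (wrapping around): 2.21°, 5.16°, 8.55°, 8.83°, 15.78°, 241.12°, 21.91°, 56.44°.
Largest gap = 241.12° ⇒ minimal covering band is its complement: 360° − 241.12° = 118.88°.
Band runs from +118.17° eastward to -122.95°, crossing the antimeridian.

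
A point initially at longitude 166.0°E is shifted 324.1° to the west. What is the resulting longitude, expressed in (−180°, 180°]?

158.1°W

Start at +166.0°; shift −324.1° → -158.1°.
-158.1° already lies in (−180°, 180°].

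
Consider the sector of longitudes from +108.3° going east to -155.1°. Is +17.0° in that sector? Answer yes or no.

No

Band width going east from +108.3° to -155.1°: ((-155.1 − 108.3) mod 360) = 96.6°.
Offset of +17.0° east of the west edge: ((17.0 − 108.3) mod 360) = 268.7°.
268.7° > 96.6° ⇒ outside.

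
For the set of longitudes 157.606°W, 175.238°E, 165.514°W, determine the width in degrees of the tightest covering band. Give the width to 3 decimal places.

Sort the longitudes: -165.514°, -157.606°, +175.238°.
Eastward gaps between consecutive values (wrapping around): 7.908°, 332.844°, 19.248°.
Largest gap = 332.844° ⇒ minimal covering band is its complement: 360° − 332.844° = 27.156°.
Band runs from +175.238° eastward to -157.606°, crossing the antimeridian.

27.156°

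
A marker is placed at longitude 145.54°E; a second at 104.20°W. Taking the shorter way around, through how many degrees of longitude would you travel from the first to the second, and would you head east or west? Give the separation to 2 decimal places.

110.26° east

Raw difference: -104.20 − 145.54 = -249.74°.
Normalise into (−180°, 180°]: -249.74° + 360° = 110.26°.
Positive ⇒ the second point lies to the east; separation 110.26°.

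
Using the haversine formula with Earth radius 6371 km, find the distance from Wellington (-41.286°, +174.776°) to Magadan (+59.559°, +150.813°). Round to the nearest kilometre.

11427 km

Δλ = 150.813 − 174.776 = -23.963°.
Δφ = 59.559 − -41.286 = 100.845°.
a = sin²(Δφ/2) + cos φ₁ · cos φ₂ · sin²(Δλ/2) = 0.610483.
c = 2·atan2(√a, √(1−a)) = 1.79360 rad → d = 6371·c ≈ 11427.04 km.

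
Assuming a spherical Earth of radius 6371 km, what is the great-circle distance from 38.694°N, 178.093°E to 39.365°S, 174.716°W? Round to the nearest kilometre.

Δλ = -174.716 − 178.093 = -352.809°; wrapped into (−180°, 180°]: 7.191°.
Δφ = -39.365 − 38.694 = -78.059°.
a = sin²(Δφ/2) + cos φ₁ · cos φ₂ · sin²(Δλ/2) = 0.398921.
c = 2·atan2(√a, √(1−a)) = 1.36724 rad → d = 6371·c ≈ 8710.66 km.

8711 km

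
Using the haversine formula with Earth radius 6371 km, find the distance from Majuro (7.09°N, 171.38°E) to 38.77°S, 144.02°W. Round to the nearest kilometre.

6864 km

Δλ = -144.02 − 171.38 = -315.40°; wrapped into (−180°, 180°]: 44.60°.
Δφ = -38.77 − 7.09 = -45.86°.
a = sin²(Δφ/2) + cos φ₁ · cos φ₂ · sin²(Δλ/2) = 0.263196.
c = 2·atan2(√a, √(1−a)) = 1.07741 rad → d = 6371·c ≈ 6864.21 km.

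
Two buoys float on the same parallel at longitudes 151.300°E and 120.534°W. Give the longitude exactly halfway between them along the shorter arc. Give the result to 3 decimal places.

Signed shortest Δλ from +151.300° to -120.534° is +88.166°.
Midpoint longitude = +151.300° + (+88.166°)/2 = +151.300° + 44.083° = +195.383°.
Normalise into (−180°, 180°]: -164.617°.
(The naïve average (+151.300 + -120.534)/2 = 15.383° is on the wrong side of the globe.)

164.617°W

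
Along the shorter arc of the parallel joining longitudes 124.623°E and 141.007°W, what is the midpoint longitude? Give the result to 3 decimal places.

Signed shortest Δλ from +124.623° to -141.007° is +94.370°.
Midpoint longitude = +124.623° + (+94.370°)/2 = +124.623° + 47.185° = +171.808°.
(The naïve average (+124.623 + -141.007)/2 = -8.192° is on the wrong side of the globe.)

171.808°E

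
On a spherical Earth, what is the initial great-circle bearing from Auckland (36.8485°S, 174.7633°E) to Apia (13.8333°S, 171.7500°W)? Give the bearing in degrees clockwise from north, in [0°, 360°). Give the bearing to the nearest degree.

Δλ = -171.7500 − 174.7633 = -346.5133°; wrapped into (−180°, 180°]: 13.4867°.
θ = atan2( sin Δλ · cos φ₂ , cos φ₁ · sin φ₂ − sin φ₁ · cos φ₂ · cos Δλ )
  = atan2(0.22646, 0.37492) = 31.133° → normalised to [0°, 360°): 31.133°.

31°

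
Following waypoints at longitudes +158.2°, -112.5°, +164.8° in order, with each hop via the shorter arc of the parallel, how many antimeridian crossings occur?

2

Leg 1: +158.2° → -112.5°, shortest Δλ = 89.3° (east) — crosses 180°.
Leg 2: -112.5° → +164.8°, shortest Δλ = -82.7° (west) — crosses 180°.
Total crossings: 2.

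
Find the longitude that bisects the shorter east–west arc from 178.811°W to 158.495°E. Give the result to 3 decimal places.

169.842°E

Signed shortest Δλ from -178.811° to +158.495° is -22.694°.
Midpoint longitude = -178.811° + (-22.694°)/2 = -178.811° − 11.347° = -190.158°.
Normalise into (−180°, 180°]: +169.842°.
(The naïve average (-178.811 + +158.495)/2 = -10.158° is on the wrong side of the globe.)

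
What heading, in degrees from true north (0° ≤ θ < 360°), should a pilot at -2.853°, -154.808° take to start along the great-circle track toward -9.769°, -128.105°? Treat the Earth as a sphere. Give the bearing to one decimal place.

105.8°

Δλ = -128.105 − -154.808 = 26.703°.
θ = atan2( sin Δλ · cos φ₂ , cos φ₁ · sin φ₂ − sin φ₁ · cos φ₂ · cos Δλ )
  = atan2(0.44285, -0.12565) = 105.840° → normalised to [0°, 360°): 105.840°.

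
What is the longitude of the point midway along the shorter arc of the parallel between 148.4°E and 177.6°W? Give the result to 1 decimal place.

Signed shortest Δλ from +148.4° to -177.6° is +34.0°.
Midpoint longitude = +148.4° + (+34.0°)/2 = +148.4° + 17.0° = +165.4°.
(The naïve average (+148.4 + -177.6)/2 = -14.6° is on the wrong side of the globe.)

165.4°E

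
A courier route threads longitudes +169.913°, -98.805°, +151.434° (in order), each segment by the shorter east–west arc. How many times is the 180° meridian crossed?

2

Leg 1: +169.913° → -98.805°, shortest Δλ = 91.282° (east) — crosses 180°.
Leg 2: -98.805° → +151.434°, shortest Δλ = -109.761° (west) — crosses 180°.
Total crossings: 2.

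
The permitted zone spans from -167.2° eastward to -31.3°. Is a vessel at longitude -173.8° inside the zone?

No

Band width going east from -167.2° to -31.3°: ((-31.3 − -167.2) mod 360) = 135.9°.
Offset of -173.8° east of the west edge: ((-173.8 − -167.2) mod 360) = 353.4°.
353.4° > 135.9° ⇒ outside.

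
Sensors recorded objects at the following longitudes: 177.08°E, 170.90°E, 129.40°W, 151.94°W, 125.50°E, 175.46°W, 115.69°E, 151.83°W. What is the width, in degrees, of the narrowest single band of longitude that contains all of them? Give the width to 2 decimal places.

114.91°

Sort the longitudes: -175.46°, -151.94°, -151.83°, -129.40°, +115.69°, +125.50°, +170.90°, +177.08°.
Eastward gaps between consecutive values (wrapping around): 23.52°, 0.11°, 22.43°, 245.09°, 9.81°, 45.40°, 6.18°, 7.46°.
Largest gap = 245.09° ⇒ minimal covering band is its complement: 360° − 245.09° = 114.91°.
Band runs from +115.69° eastward to -129.40°, crossing the antimeridian.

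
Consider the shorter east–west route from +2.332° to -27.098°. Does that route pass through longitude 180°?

Signed shortest Δλ = ((-27.098 − 2.332 + 180) mod 360) − 180 = -29.43°.
Going west by 29.43° from +2.332° reaches -27.098° without touching 180°.

No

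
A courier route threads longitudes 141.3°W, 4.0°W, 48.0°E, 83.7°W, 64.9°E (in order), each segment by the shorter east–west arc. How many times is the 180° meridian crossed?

Leg 1: -141.3° → -4.0°, shortest Δλ = 137.3° (east) — does not cross 180°.
Leg 2: -4.0° → +48.0°, shortest Δλ = 52.0° (east) — does not cross 180°.
Leg 3: +48.0° → -83.7°, shortest Δλ = -131.7° (west) — does not cross 180°.
Leg 4: -83.7° → +64.9°, shortest Δλ = 148.6° (east) — does not cross 180°.
Total crossings: 0.

0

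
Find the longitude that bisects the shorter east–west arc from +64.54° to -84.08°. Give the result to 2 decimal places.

Signed shortest Δλ from +64.54° to -84.08° is -148.62°.
Midpoint longitude = +64.54° + (-148.62°)/2 = +64.54° − 74.31° = -9.77°.

-9.77°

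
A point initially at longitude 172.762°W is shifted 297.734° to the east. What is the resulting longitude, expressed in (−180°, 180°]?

Start at -172.762°; shift +297.734° → +124.972°.
+124.972° already lies in (−180°, 180°].

124.972°E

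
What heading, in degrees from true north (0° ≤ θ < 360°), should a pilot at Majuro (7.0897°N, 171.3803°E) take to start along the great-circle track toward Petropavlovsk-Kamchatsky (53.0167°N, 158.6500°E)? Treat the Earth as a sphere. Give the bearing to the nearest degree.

Δλ = 158.6500 − 171.3803 = -12.7303°.
θ = atan2( sin Δλ · cos φ₂ , cos φ₁ · sin φ₂ − sin φ₁ · cos φ₂ · cos Δλ )
  = atan2(-0.13257, 0.72028) = -10.428° → normalised to [0°, 360°): 349.572°.

350°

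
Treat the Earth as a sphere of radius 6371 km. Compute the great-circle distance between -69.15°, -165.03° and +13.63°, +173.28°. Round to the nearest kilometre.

Δλ = 173.28 − -165.03 = 338.31°; wrapped into (−180°, 180°]: -21.69°.
Δφ = 13.63 − -69.15 = 82.78°.
a = sin²(Δφ/2) + cos φ₁ · cos φ₂ · sin²(Δλ/2) = 0.449406.
c = 2·atan2(√a, √(1−a)) = 1.46943 rad → d = 6371·c ≈ 9361.76 km.

9362 km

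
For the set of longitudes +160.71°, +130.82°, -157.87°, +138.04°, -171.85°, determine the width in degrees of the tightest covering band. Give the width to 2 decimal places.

71.31°

Sort the longitudes: -171.85°, -157.87°, +130.82°, +138.04°, +160.71°.
Eastward gaps between consecutive values (wrapping around): 13.98°, 288.69°, 7.22°, 22.67°, 27.44°.
Largest gap = 288.69° ⇒ minimal covering band is its complement: 360° − 288.69° = 71.31°.
Band runs from +130.82° eastward to -157.87°, crossing the antimeridian.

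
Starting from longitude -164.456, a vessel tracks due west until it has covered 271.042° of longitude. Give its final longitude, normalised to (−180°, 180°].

-75.498°

Start at -164.456°; shift −271.042° → -435.498°.
-435.498° lies outside (−180°, 180°]; add 360° → -75.498°.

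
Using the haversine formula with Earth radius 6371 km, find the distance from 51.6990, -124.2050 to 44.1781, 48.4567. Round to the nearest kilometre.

Δλ = 48.4567 − -124.2050 = 172.6617°.
Δφ = 44.1781 − 51.6990 = -7.5209°.
a = sin²(Δφ/2) + cos φ₁ · cos φ₂ · sin²(Δλ/2) = 0.446982.
c = 2·atan2(√a, √(1−a)) = 1.46456 rad → d = 6371·c ≈ 9330.72 km.

9331 km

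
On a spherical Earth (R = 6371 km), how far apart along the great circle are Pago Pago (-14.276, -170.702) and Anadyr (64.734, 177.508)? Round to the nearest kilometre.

Δλ = 177.508 − -170.702 = 348.210°; wrapped into (−180°, 180°]: -11.790°.
Δφ = 64.734 − -14.276 = 79.010°.
a = sin²(Δφ/2) + cos φ₁ · cos φ₂ · sin²(Δλ/2) = 0.409044.
c = 2·atan2(√a, √(1−a)) = 1.38787 rad → d = 6371·c ≈ 8842.10 km.

8842 km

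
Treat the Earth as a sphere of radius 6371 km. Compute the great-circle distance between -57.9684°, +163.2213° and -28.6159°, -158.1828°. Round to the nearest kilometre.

4409 km

Δλ = -158.1828 − 163.2213 = -321.4041°; wrapped into (−180°, 180°]: 38.5959°.
Δφ = -28.6159 − -57.9684 = 29.3525°.
a = sin²(Δφ/2) + cos φ₁ · cos φ₂ · sin²(Δλ/2) = 0.115041.
c = 2·atan2(√a, √(1−a)) = 0.69208 rad → d = 6371·c ≈ 4409.27 km.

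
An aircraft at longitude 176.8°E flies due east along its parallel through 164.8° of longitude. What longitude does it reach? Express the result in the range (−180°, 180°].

Start at +176.8°; shift +164.8° → +341.6°.
+341.6° lies outside (−180°, 180°]; subtract 360° → -18.4°.

18.4°W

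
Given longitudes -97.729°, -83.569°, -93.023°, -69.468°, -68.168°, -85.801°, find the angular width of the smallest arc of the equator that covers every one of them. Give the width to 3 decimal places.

Sort the longitudes: -97.729°, -93.023°, -85.801°, -83.569°, -69.468°, -68.168°.
Eastward gaps between consecutive values (wrapping around): 4.706°, 7.222°, 2.232°, 14.101°, 1.300°, 330.439°.
Largest gap = 330.439° ⇒ minimal covering band is its complement: 360° − 330.439° = 29.561°.
Band runs from -97.729° eastward to -68.168°.

29.561°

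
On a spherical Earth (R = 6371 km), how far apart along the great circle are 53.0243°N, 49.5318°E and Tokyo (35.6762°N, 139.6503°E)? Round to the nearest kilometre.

Δλ = 139.6503 − 49.5318 = 90.1185°.
Δφ = 35.6762 − 53.0243 = -17.3481°.
a = sin²(Δφ/2) + cos φ₁ · cos φ₂ · sin²(Δλ/2) = 0.267547.
c = 2·atan2(√a, √(1−a)) = 1.08727 rad → d = 6371·c ≈ 6926.99 km.

6927 km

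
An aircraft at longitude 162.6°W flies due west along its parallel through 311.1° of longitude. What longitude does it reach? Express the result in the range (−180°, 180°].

113.7°W

Start at -162.6°; shift −311.1° → -473.7°.
-473.7° lies outside (−180°, 180°]; add 360° → -113.7°.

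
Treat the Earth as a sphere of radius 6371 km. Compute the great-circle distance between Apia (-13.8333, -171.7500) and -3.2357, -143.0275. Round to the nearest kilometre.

3366 km

Δλ = -143.0275 − -171.7500 = 28.7225°.
Δφ = -3.2357 − -13.8333 = 10.5976°.
a = sin²(Δφ/2) + cos φ₁ · cos φ₂ · sin²(Δλ/2) = 0.068170.
c = 2·atan2(√a, √(1−a)) = 0.52831 rad → d = 6371·c ≈ 3365.87 km.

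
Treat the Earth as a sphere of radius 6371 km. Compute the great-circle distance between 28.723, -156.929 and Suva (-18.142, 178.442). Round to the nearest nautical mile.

Δλ = 178.442 − -156.929 = 335.371°; wrapped into (−180°, 180°]: -24.629°.
Δφ = -18.142 − 28.723 = -46.865°.
a = sin²(Δφ/2) + cos φ₁ · cos φ₂ · sin²(Δλ/2) = 0.196047.
c = 2·atan2(√a, √(1−a)) = 0.91738 rad → d = 6371·c ≈ 5844.61 km ≈ 3155.84 nmi.

3156 nmi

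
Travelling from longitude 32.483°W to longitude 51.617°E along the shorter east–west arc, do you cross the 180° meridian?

Signed shortest Δλ = ((51.617 − -32.483 + 180) mod 360) − 180 = 84.1°.
Going east by 84.1° from -32.483° reaches +51.617° without touching 180°.

No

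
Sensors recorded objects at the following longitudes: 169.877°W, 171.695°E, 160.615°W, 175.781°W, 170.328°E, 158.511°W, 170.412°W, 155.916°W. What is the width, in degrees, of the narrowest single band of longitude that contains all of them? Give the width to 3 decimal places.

Sort the longitudes: -175.781°, -170.412°, -169.877°, -160.615°, -158.511°, -155.916°, +170.328°, +171.695°.
Eastward gaps between consecutive values (wrapping around): 5.369°, 0.535°, 9.262°, 2.104°, 2.595°, 326.244°, 1.367°, 12.524°.
Largest gap = 326.244° ⇒ minimal covering band is its complement: 360° − 326.244° = 33.756°.
Band runs from +170.328° eastward to -155.916°, crossing the antimeridian.

33.756°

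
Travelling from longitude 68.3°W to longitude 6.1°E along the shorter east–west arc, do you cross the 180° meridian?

No

Signed shortest Δλ = ((6.1 − -68.3 + 180) mod 360) − 180 = 74.4°.
Going east by 74.4° from -68.3° reaches +6.1° without touching 180°.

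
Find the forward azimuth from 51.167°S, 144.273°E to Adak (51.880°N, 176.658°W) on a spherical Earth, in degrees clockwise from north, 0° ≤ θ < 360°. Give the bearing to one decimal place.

24.2°

Δλ = -176.658 − 144.273 = -320.931°; wrapped into (−180°, 180°]: 39.069°.
θ = atan2( sin Δλ · cos φ₂ , cos φ₁ · sin φ₂ − sin φ₁ · cos φ₂ · cos Δλ )
  = atan2(0.38906, 0.86666) = 24.176° → normalised to [0°, 360°): 24.176°.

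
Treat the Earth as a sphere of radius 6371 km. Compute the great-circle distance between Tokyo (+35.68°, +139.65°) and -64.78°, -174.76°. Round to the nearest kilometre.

11852 km

Δλ = -174.76 − 139.65 = -314.41°; wrapped into (−180°, 180°]: 45.59°.
Δφ = -64.78 − 35.68 = -100.46°.
a = sin²(Δφ/2) + cos φ₁ · cos φ₂ · sin²(Δλ/2) = 0.642728.
c = 2·atan2(√a, √(1−a)) = 1.86028 rad → d = 6371·c ≈ 11851.83 km.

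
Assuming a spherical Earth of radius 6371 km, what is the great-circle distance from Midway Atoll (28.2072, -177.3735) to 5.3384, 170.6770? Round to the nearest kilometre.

2838 km

Δλ = 170.6770 − -177.3735 = 348.0505°; wrapped into (−180°, 180°]: -11.9495°.
Δφ = 5.3384 − 28.2072 = -22.8688°.
a = sin²(Δφ/2) + cos φ₁ · cos φ₂ · sin²(Δλ/2) = 0.048808.
c = 2·atan2(√a, √(1−a)) = 0.44553 rad → d = 6371·c ≈ 2838.45 km.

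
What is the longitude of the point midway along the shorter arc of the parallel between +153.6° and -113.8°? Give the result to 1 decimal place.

-160.1°

Signed shortest Δλ from +153.6° to -113.8° is +92.6°.
Midpoint longitude = +153.6° + (+92.6°)/2 = +153.6° + 46.3° = +199.9°.
Normalise into (−180°, 180°]: -160.1°.
(The naïve average (+153.6 + -113.8)/2 = 19.9° is on the wrong side of the globe.)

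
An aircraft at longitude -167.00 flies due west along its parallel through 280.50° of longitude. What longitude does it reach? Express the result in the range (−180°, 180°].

-87.50°

Start at -167.00°; shift −280.50° → -447.50°.
-447.50° lies outside (−180°, 180°]; add 360° → -87.50°.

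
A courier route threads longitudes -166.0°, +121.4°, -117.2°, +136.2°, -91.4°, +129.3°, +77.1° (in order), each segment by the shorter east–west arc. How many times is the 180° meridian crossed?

Leg 1: -166.0° → +121.4°, shortest Δλ = -72.6° (west) — crosses 180°.
Leg 2: +121.4° → -117.2°, shortest Δλ = 121.4° (east) — crosses 180°.
Leg 3: -117.2° → +136.2°, shortest Δλ = -106.6° (west) — crosses 180°.
Leg 4: +136.2° → -91.4°, shortest Δλ = 132.4° (east) — crosses 180°.
Leg 5: -91.4° → +129.3°, shortest Δλ = -139.3° (west) — crosses 180°.
Leg 6: +129.3° → +77.1°, shortest Δλ = -52.2° (west) — does not cross 180°.
Total crossings: 5.

5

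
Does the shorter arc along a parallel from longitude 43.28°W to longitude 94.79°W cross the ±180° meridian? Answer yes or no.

Signed shortest Δλ = ((-94.79 − -43.28 + 180) mod 360) − 180 = -51.51°.
Going west by 51.51° from -43.28° reaches -94.79° without touching 180°.

No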